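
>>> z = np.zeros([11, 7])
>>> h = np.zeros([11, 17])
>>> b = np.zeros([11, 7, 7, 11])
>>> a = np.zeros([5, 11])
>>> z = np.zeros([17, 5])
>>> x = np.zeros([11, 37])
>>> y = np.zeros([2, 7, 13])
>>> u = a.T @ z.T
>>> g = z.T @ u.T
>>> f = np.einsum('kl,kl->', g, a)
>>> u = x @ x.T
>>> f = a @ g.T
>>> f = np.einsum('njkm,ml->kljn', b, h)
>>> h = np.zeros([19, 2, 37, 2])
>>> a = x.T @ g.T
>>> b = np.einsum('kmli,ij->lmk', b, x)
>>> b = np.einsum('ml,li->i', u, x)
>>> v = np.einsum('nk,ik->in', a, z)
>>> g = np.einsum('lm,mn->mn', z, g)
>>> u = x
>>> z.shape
(17, 5)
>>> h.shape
(19, 2, 37, 2)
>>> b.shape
(37,)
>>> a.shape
(37, 5)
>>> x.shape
(11, 37)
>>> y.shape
(2, 7, 13)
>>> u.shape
(11, 37)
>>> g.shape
(5, 11)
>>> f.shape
(7, 17, 7, 11)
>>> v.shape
(17, 37)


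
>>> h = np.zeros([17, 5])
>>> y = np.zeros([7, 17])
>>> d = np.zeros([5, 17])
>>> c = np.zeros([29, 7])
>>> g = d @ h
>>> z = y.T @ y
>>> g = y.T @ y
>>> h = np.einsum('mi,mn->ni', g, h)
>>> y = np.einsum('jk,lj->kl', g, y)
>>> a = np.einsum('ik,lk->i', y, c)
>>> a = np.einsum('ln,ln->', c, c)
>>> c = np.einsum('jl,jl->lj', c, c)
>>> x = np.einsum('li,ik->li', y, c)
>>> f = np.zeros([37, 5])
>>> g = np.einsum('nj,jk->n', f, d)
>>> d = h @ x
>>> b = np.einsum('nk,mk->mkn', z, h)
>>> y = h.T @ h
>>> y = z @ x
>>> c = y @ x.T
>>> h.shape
(5, 17)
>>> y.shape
(17, 7)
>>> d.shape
(5, 7)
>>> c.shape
(17, 17)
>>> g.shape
(37,)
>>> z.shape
(17, 17)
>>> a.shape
()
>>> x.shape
(17, 7)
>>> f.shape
(37, 5)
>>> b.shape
(5, 17, 17)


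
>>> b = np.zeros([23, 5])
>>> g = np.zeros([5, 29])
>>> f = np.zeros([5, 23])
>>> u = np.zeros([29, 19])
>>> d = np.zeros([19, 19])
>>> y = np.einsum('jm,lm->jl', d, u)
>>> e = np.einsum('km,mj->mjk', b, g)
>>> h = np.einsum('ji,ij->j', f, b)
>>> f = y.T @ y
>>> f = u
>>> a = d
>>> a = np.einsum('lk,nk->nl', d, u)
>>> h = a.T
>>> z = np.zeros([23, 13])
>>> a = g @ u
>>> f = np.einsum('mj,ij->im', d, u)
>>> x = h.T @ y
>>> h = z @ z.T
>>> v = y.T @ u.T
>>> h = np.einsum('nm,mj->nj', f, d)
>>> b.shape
(23, 5)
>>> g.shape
(5, 29)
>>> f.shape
(29, 19)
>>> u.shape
(29, 19)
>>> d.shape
(19, 19)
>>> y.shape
(19, 29)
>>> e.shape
(5, 29, 23)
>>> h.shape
(29, 19)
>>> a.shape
(5, 19)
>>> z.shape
(23, 13)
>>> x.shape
(29, 29)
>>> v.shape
(29, 29)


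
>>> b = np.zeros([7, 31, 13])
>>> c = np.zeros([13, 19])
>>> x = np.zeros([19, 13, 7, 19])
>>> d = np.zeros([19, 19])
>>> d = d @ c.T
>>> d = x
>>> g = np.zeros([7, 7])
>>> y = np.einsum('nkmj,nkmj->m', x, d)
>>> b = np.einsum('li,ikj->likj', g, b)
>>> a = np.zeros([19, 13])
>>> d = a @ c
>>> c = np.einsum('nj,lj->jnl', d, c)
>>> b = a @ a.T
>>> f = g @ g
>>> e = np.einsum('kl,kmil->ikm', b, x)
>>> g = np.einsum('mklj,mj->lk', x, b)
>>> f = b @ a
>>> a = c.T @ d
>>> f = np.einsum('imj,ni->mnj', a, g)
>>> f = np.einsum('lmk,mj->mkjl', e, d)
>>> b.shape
(19, 19)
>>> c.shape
(19, 19, 13)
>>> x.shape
(19, 13, 7, 19)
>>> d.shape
(19, 19)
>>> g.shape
(7, 13)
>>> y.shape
(7,)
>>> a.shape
(13, 19, 19)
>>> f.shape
(19, 13, 19, 7)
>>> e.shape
(7, 19, 13)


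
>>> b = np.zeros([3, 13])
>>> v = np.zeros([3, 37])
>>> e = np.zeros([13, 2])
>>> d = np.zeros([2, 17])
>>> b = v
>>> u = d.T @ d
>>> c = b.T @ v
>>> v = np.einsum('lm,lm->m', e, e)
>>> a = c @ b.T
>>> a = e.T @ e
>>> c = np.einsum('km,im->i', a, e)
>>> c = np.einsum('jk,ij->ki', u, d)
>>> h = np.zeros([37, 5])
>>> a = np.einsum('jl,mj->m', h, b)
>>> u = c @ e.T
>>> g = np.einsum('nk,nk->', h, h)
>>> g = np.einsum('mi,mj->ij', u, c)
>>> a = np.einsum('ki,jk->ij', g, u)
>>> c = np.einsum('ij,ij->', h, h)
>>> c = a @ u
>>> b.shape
(3, 37)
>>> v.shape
(2,)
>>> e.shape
(13, 2)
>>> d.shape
(2, 17)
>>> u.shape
(17, 13)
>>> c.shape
(2, 13)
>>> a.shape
(2, 17)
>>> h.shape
(37, 5)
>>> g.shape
(13, 2)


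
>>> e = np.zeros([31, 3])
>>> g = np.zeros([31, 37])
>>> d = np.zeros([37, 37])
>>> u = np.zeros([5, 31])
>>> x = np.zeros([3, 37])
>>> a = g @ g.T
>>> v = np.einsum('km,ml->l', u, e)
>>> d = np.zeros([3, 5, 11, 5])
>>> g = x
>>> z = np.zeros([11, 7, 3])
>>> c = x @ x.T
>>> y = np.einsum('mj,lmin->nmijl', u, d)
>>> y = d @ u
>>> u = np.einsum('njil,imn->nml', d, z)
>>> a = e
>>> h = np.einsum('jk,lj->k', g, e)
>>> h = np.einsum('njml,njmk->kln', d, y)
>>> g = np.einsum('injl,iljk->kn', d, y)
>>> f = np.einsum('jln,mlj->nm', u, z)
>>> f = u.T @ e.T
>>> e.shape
(31, 3)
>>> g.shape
(31, 5)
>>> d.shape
(3, 5, 11, 5)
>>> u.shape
(3, 7, 5)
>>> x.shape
(3, 37)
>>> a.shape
(31, 3)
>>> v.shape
(3,)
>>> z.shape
(11, 7, 3)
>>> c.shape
(3, 3)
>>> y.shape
(3, 5, 11, 31)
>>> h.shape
(31, 5, 3)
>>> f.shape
(5, 7, 31)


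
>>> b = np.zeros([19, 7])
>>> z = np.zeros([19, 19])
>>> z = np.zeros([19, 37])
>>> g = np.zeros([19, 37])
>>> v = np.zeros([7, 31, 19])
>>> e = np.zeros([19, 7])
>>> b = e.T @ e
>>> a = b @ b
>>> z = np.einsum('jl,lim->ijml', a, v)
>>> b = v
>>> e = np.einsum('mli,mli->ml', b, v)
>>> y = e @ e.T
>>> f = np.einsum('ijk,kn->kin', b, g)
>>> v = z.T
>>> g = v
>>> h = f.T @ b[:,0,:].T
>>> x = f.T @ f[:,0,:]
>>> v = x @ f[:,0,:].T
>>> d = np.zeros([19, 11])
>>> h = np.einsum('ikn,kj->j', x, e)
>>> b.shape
(7, 31, 19)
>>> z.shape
(31, 7, 19, 7)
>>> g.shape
(7, 19, 7, 31)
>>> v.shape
(37, 7, 19)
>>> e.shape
(7, 31)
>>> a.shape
(7, 7)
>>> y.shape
(7, 7)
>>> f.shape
(19, 7, 37)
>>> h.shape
(31,)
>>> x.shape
(37, 7, 37)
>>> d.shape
(19, 11)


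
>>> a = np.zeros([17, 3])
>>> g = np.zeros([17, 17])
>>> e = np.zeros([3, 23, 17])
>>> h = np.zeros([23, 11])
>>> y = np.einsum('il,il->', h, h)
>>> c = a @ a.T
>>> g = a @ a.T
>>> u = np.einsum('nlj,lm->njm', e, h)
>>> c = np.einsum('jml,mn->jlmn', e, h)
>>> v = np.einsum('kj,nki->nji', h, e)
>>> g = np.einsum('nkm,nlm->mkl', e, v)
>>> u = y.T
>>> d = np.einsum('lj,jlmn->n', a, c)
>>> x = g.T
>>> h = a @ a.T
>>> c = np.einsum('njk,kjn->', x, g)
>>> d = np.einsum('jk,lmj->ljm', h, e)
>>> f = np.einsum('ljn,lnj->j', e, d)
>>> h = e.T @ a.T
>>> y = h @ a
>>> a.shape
(17, 3)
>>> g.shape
(17, 23, 11)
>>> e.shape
(3, 23, 17)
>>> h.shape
(17, 23, 17)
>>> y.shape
(17, 23, 3)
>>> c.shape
()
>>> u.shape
()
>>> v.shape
(3, 11, 17)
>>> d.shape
(3, 17, 23)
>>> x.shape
(11, 23, 17)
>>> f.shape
(23,)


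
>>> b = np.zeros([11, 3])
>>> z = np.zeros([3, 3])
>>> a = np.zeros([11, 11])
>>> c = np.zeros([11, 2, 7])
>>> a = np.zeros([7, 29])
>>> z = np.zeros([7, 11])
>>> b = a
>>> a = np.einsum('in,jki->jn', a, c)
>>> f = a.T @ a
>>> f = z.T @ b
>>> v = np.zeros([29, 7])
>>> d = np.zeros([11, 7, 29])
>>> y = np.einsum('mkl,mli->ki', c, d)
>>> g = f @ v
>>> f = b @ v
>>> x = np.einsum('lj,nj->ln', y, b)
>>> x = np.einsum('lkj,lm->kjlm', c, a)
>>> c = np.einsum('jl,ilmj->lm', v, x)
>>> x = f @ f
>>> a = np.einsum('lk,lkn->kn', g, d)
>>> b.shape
(7, 29)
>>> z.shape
(7, 11)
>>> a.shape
(7, 29)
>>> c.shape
(7, 11)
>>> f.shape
(7, 7)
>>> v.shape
(29, 7)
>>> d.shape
(11, 7, 29)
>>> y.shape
(2, 29)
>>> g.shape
(11, 7)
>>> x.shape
(7, 7)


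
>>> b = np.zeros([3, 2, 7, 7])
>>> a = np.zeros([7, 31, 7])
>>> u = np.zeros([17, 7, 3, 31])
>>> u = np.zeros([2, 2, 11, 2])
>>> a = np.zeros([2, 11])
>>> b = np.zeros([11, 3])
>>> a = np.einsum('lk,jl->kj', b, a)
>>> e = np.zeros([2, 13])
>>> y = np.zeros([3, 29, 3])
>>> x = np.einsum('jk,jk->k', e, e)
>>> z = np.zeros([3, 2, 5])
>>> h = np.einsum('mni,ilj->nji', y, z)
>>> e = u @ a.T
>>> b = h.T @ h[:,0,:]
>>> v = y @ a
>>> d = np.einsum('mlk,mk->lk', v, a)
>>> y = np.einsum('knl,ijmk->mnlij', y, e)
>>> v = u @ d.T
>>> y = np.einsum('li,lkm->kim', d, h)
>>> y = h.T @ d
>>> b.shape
(3, 5, 3)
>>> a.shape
(3, 2)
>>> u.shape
(2, 2, 11, 2)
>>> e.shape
(2, 2, 11, 3)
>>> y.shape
(3, 5, 2)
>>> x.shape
(13,)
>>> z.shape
(3, 2, 5)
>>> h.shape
(29, 5, 3)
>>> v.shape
(2, 2, 11, 29)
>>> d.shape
(29, 2)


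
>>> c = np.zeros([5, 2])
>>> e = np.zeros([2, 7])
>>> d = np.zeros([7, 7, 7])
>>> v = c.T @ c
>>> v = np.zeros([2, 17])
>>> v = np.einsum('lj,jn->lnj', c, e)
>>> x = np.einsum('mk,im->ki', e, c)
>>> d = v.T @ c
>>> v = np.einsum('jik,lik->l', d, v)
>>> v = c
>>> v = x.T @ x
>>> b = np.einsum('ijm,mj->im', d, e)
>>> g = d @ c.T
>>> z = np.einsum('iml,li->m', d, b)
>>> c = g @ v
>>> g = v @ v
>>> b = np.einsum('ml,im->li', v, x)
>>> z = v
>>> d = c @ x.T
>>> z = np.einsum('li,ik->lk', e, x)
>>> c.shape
(2, 7, 5)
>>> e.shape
(2, 7)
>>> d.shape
(2, 7, 7)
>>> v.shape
(5, 5)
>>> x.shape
(7, 5)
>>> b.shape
(5, 7)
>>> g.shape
(5, 5)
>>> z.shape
(2, 5)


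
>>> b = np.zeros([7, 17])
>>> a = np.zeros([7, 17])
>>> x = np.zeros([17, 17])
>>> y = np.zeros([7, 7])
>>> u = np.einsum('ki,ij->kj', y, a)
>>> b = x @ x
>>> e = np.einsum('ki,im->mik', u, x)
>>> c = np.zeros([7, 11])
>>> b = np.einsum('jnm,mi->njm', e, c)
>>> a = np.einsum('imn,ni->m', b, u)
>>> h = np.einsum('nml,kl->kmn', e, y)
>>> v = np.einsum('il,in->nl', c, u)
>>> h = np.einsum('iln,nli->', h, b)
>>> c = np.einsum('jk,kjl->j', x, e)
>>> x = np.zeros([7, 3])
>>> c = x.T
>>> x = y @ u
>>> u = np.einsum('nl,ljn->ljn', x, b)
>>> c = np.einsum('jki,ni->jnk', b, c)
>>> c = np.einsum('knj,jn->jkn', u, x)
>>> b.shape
(17, 17, 7)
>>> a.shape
(17,)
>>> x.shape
(7, 17)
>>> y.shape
(7, 7)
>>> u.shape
(17, 17, 7)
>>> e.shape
(17, 17, 7)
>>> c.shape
(7, 17, 17)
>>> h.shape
()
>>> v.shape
(17, 11)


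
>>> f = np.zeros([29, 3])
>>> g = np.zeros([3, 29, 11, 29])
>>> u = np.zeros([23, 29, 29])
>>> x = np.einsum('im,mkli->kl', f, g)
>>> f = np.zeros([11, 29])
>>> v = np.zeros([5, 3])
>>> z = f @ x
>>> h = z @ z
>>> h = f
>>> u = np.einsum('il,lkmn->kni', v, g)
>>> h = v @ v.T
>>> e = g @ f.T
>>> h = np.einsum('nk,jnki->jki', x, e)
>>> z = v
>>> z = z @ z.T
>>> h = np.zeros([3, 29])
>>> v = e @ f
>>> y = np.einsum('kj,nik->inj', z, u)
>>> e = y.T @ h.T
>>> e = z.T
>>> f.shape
(11, 29)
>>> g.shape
(3, 29, 11, 29)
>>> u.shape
(29, 29, 5)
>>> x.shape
(29, 11)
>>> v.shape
(3, 29, 11, 29)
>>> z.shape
(5, 5)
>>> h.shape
(3, 29)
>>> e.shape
(5, 5)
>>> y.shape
(29, 29, 5)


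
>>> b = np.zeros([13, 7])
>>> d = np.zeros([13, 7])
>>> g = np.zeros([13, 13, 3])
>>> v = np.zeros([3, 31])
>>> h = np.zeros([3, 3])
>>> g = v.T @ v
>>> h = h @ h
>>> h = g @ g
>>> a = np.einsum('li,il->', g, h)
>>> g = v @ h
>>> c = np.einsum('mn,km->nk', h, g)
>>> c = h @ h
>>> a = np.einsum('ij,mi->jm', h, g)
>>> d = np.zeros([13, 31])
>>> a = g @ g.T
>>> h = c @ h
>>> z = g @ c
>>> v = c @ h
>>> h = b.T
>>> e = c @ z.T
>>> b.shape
(13, 7)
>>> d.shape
(13, 31)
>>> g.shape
(3, 31)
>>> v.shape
(31, 31)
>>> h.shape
(7, 13)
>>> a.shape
(3, 3)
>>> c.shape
(31, 31)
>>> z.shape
(3, 31)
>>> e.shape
(31, 3)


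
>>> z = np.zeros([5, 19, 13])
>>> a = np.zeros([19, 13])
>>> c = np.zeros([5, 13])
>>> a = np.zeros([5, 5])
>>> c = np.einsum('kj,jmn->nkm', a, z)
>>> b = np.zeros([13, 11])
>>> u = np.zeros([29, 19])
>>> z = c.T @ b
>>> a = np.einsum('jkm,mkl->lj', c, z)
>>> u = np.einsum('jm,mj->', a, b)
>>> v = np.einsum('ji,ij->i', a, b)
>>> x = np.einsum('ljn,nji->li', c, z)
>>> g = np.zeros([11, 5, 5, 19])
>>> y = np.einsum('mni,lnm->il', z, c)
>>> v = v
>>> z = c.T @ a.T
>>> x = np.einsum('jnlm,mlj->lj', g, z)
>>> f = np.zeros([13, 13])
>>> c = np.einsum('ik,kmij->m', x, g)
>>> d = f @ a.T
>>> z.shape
(19, 5, 11)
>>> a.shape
(11, 13)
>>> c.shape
(5,)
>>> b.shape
(13, 11)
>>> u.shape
()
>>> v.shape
(13,)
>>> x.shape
(5, 11)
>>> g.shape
(11, 5, 5, 19)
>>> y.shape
(11, 13)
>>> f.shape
(13, 13)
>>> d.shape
(13, 11)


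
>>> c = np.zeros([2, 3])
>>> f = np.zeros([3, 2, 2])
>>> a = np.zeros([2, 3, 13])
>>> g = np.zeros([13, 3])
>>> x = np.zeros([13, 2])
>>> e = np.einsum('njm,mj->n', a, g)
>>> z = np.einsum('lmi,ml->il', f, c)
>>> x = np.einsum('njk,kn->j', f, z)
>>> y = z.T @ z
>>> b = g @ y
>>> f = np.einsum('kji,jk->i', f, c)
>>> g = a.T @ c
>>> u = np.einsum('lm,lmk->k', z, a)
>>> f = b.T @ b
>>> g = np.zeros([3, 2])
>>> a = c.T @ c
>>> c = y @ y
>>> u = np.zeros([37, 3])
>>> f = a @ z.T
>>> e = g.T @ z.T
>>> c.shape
(3, 3)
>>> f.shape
(3, 2)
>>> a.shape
(3, 3)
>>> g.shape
(3, 2)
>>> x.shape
(2,)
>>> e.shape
(2, 2)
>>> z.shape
(2, 3)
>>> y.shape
(3, 3)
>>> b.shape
(13, 3)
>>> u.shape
(37, 3)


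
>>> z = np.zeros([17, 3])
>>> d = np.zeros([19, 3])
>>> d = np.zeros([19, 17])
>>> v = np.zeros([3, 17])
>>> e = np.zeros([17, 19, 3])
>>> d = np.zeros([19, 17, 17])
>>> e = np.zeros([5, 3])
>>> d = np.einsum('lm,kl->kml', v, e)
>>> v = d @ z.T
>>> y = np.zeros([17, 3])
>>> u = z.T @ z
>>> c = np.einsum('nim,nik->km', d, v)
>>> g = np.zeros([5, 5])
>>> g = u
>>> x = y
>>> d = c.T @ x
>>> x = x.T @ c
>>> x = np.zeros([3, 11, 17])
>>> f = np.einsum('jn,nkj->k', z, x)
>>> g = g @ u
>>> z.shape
(17, 3)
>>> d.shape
(3, 3)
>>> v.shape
(5, 17, 17)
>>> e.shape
(5, 3)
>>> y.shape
(17, 3)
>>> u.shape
(3, 3)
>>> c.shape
(17, 3)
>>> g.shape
(3, 3)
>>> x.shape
(3, 11, 17)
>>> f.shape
(11,)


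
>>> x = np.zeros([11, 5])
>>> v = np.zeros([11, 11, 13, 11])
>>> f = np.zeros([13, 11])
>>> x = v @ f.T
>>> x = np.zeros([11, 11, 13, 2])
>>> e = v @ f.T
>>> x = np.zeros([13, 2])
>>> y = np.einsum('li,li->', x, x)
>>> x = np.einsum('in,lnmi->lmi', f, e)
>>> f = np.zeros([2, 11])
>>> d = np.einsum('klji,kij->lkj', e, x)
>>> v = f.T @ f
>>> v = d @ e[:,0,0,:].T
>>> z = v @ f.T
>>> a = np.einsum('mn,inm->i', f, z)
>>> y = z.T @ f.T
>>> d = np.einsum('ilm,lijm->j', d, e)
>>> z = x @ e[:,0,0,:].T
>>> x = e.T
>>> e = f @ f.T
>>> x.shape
(13, 13, 11, 11)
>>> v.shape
(11, 11, 11)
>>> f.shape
(2, 11)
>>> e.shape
(2, 2)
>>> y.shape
(2, 11, 2)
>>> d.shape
(13,)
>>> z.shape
(11, 13, 11)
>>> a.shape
(11,)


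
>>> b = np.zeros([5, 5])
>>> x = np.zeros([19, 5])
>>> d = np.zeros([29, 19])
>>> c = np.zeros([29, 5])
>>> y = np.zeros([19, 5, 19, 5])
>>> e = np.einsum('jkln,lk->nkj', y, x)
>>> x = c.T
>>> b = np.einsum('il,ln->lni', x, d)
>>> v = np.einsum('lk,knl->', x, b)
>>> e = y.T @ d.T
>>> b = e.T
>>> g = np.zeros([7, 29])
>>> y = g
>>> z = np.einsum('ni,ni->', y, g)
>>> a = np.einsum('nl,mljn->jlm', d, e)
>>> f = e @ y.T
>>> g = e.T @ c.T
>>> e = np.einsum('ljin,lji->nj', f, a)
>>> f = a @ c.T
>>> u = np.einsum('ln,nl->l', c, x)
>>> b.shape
(29, 5, 19, 5)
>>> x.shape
(5, 29)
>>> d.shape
(29, 19)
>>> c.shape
(29, 5)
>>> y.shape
(7, 29)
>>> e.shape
(7, 19)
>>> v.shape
()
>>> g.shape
(29, 5, 19, 29)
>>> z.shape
()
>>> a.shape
(5, 19, 5)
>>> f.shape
(5, 19, 29)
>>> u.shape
(29,)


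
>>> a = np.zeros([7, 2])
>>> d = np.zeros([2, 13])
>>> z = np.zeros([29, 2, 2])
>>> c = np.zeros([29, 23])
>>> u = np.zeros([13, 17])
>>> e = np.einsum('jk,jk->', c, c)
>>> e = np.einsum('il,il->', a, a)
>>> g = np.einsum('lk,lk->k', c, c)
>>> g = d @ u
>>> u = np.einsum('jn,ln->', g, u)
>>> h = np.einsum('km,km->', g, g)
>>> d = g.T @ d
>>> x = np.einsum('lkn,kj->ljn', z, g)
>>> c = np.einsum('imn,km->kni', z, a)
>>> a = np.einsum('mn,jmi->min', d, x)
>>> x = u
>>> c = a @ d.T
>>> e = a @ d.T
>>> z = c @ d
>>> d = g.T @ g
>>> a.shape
(17, 2, 13)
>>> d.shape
(17, 17)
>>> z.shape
(17, 2, 13)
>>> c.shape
(17, 2, 17)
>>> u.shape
()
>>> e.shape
(17, 2, 17)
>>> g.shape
(2, 17)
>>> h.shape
()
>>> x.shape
()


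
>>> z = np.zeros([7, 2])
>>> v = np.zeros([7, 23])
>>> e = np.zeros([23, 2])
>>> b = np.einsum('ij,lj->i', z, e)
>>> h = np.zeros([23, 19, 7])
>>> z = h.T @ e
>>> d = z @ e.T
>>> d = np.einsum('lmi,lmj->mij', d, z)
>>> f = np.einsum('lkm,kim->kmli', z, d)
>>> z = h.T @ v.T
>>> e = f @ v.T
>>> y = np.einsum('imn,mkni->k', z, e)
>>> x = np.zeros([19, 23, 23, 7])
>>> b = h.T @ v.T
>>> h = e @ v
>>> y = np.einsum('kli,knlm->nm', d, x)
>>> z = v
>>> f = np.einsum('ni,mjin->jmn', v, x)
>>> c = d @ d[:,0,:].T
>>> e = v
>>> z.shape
(7, 23)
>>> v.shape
(7, 23)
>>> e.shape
(7, 23)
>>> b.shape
(7, 19, 7)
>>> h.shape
(19, 2, 7, 23)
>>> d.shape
(19, 23, 2)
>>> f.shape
(23, 19, 7)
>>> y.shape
(23, 7)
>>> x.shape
(19, 23, 23, 7)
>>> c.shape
(19, 23, 19)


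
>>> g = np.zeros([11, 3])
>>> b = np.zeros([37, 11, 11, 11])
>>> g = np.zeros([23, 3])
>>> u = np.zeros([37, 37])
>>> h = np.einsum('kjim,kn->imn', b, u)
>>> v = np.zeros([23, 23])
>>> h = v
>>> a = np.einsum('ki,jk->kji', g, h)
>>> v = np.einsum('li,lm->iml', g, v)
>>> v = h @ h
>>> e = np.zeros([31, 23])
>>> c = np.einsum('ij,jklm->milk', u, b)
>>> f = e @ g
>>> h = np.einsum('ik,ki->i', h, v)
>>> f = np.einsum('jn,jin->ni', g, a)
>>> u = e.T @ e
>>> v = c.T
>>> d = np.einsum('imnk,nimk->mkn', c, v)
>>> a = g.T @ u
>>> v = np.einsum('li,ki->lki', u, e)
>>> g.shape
(23, 3)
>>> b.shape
(37, 11, 11, 11)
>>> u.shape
(23, 23)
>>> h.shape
(23,)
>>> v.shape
(23, 31, 23)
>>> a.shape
(3, 23)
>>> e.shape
(31, 23)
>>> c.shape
(11, 37, 11, 11)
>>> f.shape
(3, 23)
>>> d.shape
(37, 11, 11)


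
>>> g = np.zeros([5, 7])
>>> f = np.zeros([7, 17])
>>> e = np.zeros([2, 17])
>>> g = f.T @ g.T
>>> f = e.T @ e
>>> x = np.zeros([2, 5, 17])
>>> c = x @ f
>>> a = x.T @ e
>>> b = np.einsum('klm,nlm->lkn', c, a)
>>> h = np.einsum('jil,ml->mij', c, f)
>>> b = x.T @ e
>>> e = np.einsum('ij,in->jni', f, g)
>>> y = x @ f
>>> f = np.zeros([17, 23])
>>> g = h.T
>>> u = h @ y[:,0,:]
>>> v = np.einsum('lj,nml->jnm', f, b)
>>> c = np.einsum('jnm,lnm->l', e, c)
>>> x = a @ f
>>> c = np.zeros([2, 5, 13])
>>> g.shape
(2, 5, 17)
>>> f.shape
(17, 23)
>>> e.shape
(17, 5, 17)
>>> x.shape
(17, 5, 23)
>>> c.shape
(2, 5, 13)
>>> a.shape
(17, 5, 17)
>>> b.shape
(17, 5, 17)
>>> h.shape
(17, 5, 2)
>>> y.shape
(2, 5, 17)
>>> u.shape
(17, 5, 17)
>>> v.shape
(23, 17, 5)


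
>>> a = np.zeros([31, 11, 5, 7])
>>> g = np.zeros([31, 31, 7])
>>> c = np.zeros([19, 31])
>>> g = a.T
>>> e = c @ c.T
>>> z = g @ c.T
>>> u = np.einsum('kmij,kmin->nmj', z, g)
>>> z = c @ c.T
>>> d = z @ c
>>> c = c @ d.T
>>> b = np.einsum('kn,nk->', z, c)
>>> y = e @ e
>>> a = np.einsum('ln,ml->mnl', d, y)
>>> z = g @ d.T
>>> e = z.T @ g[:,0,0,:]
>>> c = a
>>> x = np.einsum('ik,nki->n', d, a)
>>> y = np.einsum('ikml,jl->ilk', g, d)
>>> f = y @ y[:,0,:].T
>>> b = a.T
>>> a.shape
(19, 31, 19)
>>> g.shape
(7, 5, 11, 31)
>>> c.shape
(19, 31, 19)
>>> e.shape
(19, 11, 5, 31)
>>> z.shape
(7, 5, 11, 19)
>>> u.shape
(31, 5, 19)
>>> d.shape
(19, 31)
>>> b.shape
(19, 31, 19)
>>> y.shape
(7, 31, 5)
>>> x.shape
(19,)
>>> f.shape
(7, 31, 7)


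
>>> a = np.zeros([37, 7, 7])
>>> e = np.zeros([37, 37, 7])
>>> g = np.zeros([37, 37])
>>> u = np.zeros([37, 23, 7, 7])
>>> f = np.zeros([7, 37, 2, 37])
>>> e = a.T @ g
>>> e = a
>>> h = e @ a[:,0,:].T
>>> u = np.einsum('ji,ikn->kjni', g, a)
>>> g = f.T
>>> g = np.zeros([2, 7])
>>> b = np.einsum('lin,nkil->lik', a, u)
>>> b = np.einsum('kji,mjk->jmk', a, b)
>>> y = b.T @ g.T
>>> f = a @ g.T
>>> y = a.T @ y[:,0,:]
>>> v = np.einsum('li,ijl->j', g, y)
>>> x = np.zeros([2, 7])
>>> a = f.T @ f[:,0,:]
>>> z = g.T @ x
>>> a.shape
(2, 7, 2)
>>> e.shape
(37, 7, 7)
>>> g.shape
(2, 7)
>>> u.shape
(7, 37, 7, 37)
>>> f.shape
(37, 7, 2)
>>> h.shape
(37, 7, 37)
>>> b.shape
(7, 37, 37)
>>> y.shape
(7, 7, 2)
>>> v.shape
(7,)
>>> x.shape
(2, 7)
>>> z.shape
(7, 7)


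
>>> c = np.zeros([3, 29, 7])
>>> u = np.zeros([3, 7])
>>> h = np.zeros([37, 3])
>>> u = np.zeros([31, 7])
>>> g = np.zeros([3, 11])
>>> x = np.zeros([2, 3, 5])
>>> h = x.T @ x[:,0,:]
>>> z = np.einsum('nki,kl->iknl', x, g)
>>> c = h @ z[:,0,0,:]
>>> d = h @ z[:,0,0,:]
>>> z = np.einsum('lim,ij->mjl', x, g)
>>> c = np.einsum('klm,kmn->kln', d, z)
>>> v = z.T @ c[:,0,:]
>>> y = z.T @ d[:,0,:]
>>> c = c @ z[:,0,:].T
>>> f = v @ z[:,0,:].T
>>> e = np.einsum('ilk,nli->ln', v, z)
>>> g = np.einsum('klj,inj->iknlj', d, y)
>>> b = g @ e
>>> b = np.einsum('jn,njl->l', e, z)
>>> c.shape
(5, 3, 5)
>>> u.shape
(31, 7)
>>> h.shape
(5, 3, 5)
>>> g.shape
(2, 5, 11, 3, 11)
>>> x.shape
(2, 3, 5)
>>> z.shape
(5, 11, 2)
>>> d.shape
(5, 3, 11)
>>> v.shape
(2, 11, 2)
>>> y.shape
(2, 11, 11)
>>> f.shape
(2, 11, 5)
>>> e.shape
(11, 5)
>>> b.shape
(2,)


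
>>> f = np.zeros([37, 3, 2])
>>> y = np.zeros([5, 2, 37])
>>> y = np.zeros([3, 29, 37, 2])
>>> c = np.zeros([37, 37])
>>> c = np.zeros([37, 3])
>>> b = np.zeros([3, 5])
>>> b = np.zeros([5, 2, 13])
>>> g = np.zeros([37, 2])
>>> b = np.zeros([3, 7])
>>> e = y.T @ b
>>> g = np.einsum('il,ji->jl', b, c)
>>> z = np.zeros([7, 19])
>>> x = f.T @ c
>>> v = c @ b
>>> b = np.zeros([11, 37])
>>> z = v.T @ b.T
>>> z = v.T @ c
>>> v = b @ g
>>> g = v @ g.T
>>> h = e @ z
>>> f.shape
(37, 3, 2)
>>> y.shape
(3, 29, 37, 2)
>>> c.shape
(37, 3)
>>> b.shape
(11, 37)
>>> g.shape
(11, 37)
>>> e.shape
(2, 37, 29, 7)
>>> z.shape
(7, 3)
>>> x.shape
(2, 3, 3)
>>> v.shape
(11, 7)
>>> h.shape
(2, 37, 29, 3)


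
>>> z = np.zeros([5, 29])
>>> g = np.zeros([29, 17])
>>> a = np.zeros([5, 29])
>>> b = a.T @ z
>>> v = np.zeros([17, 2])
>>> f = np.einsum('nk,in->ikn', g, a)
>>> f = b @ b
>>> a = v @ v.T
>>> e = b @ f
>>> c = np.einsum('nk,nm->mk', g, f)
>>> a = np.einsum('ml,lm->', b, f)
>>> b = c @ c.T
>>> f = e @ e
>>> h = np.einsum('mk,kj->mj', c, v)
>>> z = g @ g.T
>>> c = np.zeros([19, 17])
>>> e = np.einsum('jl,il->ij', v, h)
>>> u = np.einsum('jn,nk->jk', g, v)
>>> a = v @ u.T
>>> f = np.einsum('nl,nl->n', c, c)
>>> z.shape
(29, 29)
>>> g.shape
(29, 17)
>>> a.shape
(17, 29)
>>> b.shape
(29, 29)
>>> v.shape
(17, 2)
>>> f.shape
(19,)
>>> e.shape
(29, 17)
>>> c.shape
(19, 17)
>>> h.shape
(29, 2)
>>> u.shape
(29, 2)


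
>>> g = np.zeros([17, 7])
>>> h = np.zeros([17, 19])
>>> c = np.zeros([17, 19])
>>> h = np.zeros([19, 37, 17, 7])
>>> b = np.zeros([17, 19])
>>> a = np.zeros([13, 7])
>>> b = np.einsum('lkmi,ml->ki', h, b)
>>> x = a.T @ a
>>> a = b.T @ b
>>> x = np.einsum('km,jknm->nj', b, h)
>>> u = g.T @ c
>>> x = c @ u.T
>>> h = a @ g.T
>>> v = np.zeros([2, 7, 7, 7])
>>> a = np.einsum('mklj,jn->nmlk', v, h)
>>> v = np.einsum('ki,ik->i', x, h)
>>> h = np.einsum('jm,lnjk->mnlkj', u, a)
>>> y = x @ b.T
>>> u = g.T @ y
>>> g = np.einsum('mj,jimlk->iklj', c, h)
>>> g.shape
(2, 7, 7, 19)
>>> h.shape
(19, 2, 17, 7, 7)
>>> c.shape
(17, 19)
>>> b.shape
(37, 7)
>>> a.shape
(17, 2, 7, 7)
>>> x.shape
(17, 7)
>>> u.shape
(7, 37)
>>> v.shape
(7,)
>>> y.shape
(17, 37)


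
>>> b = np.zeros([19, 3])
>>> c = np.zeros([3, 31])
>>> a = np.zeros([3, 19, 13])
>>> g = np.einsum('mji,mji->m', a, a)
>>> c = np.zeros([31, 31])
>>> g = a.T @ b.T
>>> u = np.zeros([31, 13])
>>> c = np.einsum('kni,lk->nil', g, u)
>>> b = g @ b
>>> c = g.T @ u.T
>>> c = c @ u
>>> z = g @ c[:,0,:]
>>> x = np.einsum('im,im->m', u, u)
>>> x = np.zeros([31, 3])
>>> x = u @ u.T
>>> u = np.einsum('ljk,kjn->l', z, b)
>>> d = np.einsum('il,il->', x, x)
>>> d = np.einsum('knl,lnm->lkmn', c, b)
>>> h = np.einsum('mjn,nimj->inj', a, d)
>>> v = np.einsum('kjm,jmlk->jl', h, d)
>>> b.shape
(13, 19, 3)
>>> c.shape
(19, 19, 13)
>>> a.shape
(3, 19, 13)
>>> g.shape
(13, 19, 19)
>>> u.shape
(13,)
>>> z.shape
(13, 19, 13)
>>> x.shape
(31, 31)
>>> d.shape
(13, 19, 3, 19)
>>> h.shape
(19, 13, 19)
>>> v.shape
(13, 3)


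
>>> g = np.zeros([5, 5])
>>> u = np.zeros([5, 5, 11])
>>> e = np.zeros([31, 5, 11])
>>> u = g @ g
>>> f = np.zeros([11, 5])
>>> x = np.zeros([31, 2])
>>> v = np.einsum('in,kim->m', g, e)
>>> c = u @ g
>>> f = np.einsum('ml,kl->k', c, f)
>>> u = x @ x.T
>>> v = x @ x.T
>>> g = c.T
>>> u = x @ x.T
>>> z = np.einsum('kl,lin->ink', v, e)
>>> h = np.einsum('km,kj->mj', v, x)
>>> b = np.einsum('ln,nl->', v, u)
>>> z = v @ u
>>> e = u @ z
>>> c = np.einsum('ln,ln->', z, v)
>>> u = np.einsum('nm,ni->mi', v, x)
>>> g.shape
(5, 5)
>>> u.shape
(31, 2)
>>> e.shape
(31, 31)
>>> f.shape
(11,)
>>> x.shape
(31, 2)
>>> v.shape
(31, 31)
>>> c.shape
()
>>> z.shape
(31, 31)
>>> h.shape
(31, 2)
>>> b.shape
()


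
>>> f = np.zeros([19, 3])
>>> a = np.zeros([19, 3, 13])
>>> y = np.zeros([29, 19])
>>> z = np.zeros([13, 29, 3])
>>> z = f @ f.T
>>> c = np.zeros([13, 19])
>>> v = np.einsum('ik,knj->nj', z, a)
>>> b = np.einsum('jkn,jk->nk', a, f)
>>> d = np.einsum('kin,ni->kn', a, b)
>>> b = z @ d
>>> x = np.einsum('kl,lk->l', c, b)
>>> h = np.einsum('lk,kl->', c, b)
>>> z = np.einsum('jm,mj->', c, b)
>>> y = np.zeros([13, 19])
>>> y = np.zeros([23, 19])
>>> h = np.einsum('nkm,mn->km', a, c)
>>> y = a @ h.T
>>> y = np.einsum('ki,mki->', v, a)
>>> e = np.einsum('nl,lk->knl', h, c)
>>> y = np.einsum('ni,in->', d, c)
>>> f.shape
(19, 3)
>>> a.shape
(19, 3, 13)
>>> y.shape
()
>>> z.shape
()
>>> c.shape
(13, 19)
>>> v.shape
(3, 13)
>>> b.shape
(19, 13)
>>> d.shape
(19, 13)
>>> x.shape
(19,)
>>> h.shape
(3, 13)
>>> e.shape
(19, 3, 13)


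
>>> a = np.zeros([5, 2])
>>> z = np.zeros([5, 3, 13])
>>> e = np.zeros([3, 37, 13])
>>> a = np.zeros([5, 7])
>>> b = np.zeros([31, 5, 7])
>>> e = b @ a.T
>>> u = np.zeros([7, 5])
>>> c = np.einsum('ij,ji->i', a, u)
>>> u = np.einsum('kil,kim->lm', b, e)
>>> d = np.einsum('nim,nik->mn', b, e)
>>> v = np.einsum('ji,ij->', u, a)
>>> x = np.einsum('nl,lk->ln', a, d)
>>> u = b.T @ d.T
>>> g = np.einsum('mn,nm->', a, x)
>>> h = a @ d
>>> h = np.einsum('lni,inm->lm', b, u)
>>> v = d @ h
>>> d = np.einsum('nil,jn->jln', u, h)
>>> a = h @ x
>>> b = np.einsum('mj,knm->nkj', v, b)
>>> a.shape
(31, 5)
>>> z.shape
(5, 3, 13)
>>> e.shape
(31, 5, 5)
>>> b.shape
(5, 31, 7)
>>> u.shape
(7, 5, 7)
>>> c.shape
(5,)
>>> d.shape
(31, 7, 7)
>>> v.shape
(7, 7)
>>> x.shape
(7, 5)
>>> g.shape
()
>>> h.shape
(31, 7)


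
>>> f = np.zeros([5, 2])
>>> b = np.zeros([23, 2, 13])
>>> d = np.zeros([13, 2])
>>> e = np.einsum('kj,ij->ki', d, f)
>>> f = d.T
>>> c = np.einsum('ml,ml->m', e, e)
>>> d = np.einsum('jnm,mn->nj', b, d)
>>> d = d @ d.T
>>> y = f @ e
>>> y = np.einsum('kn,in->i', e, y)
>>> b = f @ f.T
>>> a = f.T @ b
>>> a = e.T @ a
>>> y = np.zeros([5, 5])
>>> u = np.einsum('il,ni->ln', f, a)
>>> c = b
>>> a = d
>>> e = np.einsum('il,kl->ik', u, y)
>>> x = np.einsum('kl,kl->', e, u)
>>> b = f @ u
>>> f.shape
(2, 13)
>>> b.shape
(2, 5)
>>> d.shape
(2, 2)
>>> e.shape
(13, 5)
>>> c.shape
(2, 2)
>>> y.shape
(5, 5)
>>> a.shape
(2, 2)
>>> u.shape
(13, 5)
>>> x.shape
()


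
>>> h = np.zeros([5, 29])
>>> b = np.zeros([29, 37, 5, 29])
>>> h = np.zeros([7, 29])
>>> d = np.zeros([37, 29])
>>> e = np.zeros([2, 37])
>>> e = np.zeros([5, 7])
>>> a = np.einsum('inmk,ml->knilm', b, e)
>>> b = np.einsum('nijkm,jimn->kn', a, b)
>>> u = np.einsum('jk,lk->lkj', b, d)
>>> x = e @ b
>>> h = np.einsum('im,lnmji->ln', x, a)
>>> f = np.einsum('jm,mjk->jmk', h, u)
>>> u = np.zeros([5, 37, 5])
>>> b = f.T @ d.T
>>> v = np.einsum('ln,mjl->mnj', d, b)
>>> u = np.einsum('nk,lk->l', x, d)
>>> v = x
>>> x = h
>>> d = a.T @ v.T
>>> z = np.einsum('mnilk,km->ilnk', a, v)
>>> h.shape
(29, 37)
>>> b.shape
(7, 37, 37)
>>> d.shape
(5, 7, 29, 37, 5)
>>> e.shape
(5, 7)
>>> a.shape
(29, 37, 29, 7, 5)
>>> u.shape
(37,)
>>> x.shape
(29, 37)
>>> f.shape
(29, 37, 7)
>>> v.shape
(5, 29)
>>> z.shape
(29, 7, 37, 5)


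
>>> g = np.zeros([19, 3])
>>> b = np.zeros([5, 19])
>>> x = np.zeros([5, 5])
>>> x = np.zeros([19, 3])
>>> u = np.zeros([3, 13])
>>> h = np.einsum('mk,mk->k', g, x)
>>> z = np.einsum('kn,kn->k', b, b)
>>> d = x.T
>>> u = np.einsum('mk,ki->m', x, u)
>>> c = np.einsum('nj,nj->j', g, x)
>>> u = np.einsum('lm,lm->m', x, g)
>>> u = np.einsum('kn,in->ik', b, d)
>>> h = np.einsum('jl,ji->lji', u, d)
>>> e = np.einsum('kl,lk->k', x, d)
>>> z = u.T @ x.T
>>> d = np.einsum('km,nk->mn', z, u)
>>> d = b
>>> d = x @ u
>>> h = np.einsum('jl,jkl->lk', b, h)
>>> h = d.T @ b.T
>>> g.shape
(19, 3)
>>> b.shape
(5, 19)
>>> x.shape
(19, 3)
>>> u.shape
(3, 5)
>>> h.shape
(5, 5)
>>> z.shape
(5, 19)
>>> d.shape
(19, 5)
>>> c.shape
(3,)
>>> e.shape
(19,)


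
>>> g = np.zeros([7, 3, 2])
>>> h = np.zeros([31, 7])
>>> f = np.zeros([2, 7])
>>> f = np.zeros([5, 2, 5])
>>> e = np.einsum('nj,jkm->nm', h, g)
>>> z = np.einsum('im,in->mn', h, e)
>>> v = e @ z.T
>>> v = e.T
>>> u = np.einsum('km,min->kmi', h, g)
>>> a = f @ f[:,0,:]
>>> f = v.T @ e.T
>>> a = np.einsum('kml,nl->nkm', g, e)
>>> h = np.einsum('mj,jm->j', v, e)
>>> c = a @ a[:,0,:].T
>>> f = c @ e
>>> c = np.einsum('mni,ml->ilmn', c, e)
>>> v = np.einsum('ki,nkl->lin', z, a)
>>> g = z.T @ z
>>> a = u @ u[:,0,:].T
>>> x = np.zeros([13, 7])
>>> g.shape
(2, 2)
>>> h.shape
(31,)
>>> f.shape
(31, 7, 2)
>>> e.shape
(31, 2)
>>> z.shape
(7, 2)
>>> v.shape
(3, 2, 31)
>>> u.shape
(31, 7, 3)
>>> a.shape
(31, 7, 31)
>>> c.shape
(31, 2, 31, 7)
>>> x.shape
(13, 7)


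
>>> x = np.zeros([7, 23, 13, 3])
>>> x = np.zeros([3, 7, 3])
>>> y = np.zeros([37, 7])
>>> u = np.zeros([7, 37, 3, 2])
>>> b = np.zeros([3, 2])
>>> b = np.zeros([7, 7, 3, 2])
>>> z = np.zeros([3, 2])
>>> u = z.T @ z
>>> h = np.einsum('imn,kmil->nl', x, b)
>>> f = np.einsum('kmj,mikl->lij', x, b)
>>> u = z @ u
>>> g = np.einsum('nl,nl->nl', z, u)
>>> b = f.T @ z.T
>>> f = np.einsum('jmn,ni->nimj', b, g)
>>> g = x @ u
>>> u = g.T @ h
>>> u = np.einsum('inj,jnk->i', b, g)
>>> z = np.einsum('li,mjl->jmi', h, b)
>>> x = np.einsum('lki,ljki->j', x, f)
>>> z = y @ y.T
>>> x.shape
(2,)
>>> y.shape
(37, 7)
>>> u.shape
(3,)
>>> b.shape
(3, 7, 3)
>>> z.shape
(37, 37)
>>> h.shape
(3, 2)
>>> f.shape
(3, 2, 7, 3)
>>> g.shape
(3, 7, 2)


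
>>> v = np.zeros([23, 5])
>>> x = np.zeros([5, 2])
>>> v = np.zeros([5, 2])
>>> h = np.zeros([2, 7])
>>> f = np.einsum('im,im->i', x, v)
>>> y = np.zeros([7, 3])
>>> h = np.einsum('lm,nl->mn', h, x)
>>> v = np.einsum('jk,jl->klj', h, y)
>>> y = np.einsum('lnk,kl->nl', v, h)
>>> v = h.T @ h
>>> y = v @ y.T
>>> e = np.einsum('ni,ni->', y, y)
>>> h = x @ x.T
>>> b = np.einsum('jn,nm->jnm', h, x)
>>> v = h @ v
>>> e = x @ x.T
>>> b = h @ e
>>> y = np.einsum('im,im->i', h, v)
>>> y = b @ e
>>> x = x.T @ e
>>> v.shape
(5, 5)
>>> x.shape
(2, 5)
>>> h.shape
(5, 5)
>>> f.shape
(5,)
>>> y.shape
(5, 5)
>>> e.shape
(5, 5)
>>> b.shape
(5, 5)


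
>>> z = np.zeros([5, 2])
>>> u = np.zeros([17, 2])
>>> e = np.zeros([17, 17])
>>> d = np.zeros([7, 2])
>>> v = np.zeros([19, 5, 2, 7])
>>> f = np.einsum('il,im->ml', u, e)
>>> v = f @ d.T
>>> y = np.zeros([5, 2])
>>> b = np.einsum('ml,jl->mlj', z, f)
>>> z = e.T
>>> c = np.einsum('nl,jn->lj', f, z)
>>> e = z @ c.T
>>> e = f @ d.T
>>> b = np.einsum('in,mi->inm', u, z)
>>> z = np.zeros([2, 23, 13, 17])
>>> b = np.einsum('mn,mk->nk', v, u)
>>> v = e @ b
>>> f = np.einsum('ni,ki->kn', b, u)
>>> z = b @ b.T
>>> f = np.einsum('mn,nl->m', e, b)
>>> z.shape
(7, 7)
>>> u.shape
(17, 2)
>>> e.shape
(17, 7)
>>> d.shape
(7, 2)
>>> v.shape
(17, 2)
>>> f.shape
(17,)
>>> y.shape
(5, 2)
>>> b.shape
(7, 2)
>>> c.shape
(2, 17)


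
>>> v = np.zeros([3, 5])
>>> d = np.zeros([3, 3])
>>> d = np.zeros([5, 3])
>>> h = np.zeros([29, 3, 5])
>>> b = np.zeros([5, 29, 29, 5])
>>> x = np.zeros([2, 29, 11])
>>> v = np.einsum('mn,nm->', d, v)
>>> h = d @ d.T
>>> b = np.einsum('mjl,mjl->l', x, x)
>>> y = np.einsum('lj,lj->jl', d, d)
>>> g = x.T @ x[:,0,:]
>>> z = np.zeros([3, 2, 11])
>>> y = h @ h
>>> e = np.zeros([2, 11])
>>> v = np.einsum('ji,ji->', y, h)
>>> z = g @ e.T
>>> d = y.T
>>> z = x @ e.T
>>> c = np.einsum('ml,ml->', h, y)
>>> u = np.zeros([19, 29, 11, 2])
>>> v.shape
()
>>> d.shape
(5, 5)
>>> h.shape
(5, 5)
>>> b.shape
(11,)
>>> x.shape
(2, 29, 11)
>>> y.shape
(5, 5)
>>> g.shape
(11, 29, 11)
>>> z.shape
(2, 29, 2)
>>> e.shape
(2, 11)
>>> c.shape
()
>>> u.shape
(19, 29, 11, 2)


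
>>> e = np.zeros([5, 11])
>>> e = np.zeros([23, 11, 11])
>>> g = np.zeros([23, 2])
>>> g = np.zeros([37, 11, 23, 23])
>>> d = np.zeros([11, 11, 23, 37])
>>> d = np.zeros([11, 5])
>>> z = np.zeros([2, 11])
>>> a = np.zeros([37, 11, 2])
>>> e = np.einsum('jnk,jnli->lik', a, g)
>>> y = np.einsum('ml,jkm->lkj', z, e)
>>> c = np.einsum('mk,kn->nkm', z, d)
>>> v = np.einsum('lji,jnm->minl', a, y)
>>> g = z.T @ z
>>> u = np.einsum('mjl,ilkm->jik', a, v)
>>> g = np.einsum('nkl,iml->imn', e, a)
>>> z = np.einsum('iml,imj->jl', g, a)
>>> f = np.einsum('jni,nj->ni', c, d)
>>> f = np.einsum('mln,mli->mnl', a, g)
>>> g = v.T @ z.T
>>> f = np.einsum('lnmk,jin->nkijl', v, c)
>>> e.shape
(23, 23, 2)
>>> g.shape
(37, 23, 2, 2)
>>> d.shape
(11, 5)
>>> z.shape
(2, 23)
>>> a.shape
(37, 11, 2)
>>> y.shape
(11, 23, 23)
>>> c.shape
(5, 11, 2)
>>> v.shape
(23, 2, 23, 37)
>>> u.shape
(11, 23, 23)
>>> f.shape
(2, 37, 11, 5, 23)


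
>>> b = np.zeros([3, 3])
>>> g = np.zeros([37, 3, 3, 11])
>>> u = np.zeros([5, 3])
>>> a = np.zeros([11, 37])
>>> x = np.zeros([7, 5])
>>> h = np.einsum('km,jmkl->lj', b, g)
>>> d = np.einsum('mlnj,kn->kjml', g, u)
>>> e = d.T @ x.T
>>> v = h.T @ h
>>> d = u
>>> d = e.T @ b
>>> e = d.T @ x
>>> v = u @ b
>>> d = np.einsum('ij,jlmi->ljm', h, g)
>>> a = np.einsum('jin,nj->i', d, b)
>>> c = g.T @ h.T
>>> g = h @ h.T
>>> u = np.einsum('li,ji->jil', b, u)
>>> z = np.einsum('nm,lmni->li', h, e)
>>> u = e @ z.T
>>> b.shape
(3, 3)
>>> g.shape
(11, 11)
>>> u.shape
(3, 37, 11, 3)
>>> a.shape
(37,)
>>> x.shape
(7, 5)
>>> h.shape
(11, 37)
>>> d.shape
(3, 37, 3)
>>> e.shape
(3, 37, 11, 5)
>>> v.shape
(5, 3)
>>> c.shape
(11, 3, 3, 11)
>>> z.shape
(3, 5)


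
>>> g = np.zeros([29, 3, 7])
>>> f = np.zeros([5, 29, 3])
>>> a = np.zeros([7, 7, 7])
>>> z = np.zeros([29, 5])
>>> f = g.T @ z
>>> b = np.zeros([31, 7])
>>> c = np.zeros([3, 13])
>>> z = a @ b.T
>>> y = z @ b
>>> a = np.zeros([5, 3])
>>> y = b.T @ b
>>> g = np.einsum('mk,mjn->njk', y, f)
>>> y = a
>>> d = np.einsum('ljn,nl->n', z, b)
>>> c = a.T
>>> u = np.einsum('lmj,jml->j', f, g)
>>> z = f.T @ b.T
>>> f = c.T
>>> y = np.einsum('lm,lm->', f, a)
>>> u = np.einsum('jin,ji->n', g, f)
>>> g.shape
(5, 3, 7)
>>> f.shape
(5, 3)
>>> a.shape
(5, 3)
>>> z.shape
(5, 3, 31)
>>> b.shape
(31, 7)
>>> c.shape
(3, 5)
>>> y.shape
()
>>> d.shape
(31,)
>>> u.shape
(7,)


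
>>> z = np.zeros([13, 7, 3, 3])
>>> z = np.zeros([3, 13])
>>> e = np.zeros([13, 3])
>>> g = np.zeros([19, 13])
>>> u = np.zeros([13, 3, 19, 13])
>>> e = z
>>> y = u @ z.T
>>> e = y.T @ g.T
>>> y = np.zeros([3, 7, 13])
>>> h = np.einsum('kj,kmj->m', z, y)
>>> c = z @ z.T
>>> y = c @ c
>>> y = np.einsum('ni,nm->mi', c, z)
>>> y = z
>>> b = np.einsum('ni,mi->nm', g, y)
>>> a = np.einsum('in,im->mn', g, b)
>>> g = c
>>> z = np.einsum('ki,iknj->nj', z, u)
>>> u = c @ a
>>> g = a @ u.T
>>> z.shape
(19, 13)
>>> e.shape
(3, 19, 3, 19)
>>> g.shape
(3, 3)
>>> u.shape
(3, 13)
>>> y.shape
(3, 13)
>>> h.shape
(7,)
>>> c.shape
(3, 3)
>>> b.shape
(19, 3)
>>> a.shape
(3, 13)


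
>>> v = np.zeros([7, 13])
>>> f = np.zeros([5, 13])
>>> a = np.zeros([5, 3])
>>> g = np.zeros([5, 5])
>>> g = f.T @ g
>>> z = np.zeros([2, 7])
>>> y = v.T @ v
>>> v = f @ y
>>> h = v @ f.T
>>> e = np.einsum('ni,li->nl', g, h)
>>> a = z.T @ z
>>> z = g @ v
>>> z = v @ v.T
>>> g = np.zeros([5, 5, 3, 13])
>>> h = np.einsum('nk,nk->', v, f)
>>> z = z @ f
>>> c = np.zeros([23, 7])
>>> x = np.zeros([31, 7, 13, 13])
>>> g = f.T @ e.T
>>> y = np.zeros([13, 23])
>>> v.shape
(5, 13)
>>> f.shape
(5, 13)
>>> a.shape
(7, 7)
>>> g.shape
(13, 13)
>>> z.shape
(5, 13)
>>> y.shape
(13, 23)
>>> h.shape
()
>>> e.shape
(13, 5)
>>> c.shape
(23, 7)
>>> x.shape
(31, 7, 13, 13)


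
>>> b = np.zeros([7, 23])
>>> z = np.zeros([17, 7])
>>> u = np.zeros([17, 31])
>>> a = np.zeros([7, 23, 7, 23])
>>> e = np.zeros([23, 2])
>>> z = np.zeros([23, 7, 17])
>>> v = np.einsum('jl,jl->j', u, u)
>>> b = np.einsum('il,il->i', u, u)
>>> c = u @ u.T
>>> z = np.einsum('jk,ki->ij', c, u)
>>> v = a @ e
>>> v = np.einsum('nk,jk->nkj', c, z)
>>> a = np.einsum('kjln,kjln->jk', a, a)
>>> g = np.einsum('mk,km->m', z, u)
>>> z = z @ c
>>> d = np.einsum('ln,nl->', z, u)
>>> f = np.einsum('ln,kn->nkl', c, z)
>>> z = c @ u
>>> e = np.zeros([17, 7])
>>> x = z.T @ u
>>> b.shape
(17,)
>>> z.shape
(17, 31)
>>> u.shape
(17, 31)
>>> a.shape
(23, 7)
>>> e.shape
(17, 7)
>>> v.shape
(17, 17, 31)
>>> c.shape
(17, 17)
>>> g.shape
(31,)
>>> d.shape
()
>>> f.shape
(17, 31, 17)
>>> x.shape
(31, 31)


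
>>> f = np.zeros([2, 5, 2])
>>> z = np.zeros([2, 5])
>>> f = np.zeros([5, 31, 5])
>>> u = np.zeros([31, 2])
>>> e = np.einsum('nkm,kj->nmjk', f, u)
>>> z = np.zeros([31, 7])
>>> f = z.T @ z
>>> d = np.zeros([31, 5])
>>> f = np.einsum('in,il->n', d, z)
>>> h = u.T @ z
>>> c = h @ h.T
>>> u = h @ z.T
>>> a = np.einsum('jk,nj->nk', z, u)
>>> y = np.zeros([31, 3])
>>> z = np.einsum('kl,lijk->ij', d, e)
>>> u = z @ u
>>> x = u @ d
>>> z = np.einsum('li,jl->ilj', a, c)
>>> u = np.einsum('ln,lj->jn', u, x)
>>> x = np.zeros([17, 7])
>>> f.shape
(5,)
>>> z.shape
(7, 2, 2)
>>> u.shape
(5, 31)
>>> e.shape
(5, 5, 2, 31)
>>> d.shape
(31, 5)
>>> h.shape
(2, 7)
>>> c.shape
(2, 2)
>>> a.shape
(2, 7)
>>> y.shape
(31, 3)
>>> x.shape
(17, 7)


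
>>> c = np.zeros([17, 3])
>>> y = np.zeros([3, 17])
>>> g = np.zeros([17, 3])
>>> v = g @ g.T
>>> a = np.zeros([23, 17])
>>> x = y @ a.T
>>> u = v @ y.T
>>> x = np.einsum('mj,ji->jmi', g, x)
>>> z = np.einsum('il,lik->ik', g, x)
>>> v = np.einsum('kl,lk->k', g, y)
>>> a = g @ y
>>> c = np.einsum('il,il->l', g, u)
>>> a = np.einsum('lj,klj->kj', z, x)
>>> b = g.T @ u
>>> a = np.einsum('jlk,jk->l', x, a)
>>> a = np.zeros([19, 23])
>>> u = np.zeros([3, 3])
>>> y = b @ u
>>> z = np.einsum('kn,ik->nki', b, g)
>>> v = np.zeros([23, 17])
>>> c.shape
(3,)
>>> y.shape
(3, 3)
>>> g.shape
(17, 3)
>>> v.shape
(23, 17)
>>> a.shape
(19, 23)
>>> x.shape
(3, 17, 23)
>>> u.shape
(3, 3)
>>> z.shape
(3, 3, 17)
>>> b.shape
(3, 3)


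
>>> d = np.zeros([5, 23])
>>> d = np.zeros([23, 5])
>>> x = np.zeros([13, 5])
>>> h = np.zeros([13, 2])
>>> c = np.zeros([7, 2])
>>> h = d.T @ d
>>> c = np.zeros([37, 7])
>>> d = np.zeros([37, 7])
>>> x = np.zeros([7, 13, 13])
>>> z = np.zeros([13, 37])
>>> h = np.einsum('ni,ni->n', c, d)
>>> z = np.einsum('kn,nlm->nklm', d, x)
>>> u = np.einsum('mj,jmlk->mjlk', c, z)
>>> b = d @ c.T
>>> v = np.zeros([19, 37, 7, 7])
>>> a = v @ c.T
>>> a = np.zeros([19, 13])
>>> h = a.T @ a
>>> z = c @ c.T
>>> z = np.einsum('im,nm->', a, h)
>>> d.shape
(37, 7)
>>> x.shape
(7, 13, 13)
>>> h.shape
(13, 13)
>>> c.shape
(37, 7)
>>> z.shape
()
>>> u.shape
(37, 7, 13, 13)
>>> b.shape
(37, 37)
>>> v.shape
(19, 37, 7, 7)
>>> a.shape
(19, 13)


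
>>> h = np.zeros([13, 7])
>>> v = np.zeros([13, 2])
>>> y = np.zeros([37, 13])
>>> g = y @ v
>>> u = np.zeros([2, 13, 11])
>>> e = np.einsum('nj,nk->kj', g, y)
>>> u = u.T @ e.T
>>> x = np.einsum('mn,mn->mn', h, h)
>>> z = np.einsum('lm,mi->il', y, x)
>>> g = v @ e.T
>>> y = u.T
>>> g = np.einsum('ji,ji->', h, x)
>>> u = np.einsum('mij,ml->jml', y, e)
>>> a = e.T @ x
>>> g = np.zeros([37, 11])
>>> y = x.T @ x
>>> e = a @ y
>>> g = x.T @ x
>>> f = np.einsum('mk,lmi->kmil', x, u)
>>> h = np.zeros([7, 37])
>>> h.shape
(7, 37)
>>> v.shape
(13, 2)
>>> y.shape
(7, 7)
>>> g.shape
(7, 7)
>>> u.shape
(11, 13, 2)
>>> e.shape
(2, 7)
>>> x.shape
(13, 7)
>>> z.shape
(7, 37)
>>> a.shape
(2, 7)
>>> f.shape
(7, 13, 2, 11)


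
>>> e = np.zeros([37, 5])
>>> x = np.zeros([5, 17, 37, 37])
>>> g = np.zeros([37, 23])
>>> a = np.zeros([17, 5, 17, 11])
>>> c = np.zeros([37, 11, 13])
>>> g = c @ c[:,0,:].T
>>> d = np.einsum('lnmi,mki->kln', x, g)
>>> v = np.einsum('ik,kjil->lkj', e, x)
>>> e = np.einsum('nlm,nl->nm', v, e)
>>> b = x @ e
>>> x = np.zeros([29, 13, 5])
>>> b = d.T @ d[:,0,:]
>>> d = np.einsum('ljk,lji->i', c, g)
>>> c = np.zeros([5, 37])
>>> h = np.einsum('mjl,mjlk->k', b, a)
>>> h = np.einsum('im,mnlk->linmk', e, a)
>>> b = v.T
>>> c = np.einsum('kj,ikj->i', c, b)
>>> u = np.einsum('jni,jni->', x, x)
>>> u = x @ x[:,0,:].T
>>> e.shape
(37, 17)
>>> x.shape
(29, 13, 5)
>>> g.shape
(37, 11, 37)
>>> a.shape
(17, 5, 17, 11)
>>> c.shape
(17,)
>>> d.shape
(37,)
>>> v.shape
(37, 5, 17)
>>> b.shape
(17, 5, 37)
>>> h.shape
(17, 37, 5, 17, 11)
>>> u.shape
(29, 13, 29)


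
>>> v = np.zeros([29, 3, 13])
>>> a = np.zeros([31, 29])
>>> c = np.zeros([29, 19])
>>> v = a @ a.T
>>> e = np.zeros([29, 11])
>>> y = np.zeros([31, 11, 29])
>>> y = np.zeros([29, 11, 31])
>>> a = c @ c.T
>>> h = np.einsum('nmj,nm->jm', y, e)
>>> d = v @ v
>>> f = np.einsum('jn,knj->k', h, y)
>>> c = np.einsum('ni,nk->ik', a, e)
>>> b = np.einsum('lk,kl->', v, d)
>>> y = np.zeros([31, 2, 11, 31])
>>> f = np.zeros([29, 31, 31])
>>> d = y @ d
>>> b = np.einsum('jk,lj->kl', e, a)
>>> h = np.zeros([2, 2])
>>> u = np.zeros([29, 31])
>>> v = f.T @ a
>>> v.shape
(31, 31, 29)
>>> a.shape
(29, 29)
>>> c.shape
(29, 11)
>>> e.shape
(29, 11)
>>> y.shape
(31, 2, 11, 31)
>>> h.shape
(2, 2)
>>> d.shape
(31, 2, 11, 31)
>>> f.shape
(29, 31, 31)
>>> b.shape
(11, 29)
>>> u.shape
(29, 31)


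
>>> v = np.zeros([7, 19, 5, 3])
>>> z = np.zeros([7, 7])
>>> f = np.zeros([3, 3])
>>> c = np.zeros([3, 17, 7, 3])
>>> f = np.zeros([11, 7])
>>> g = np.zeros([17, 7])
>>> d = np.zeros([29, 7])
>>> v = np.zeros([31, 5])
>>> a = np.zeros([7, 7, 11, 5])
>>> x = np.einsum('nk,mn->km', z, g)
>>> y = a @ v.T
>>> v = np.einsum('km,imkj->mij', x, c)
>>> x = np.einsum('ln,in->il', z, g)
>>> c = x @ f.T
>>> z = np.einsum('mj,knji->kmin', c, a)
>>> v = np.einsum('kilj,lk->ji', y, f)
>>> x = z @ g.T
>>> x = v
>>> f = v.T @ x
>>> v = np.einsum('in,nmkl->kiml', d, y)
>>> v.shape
(11, 29, 7, 31)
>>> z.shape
(7, 17, 5, 7)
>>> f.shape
(7, 7)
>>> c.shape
(17, 11)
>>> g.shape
(17, 7)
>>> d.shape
(29, 7)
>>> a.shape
(7, 7, 11, 5)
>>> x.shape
(31, 7)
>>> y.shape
(7, 7, 11, 31)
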